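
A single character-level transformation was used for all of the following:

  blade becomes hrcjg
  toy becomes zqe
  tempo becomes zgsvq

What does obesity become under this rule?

Vowels shift forward by 2 and consonants shift forward by 6.
On obesity: o(vowel)+2=q, b(cons)+6=h, e(vowel)+2=g, s(cons)+6=y, i(vowel)+2=k, t(cons)+6=z, y(cons)+6=e.

qhgykze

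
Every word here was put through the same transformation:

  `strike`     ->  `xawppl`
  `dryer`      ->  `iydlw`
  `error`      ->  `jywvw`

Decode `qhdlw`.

layer

Shifts by position in strike: pos 0: s→x (+5), pos 1: t→a (+7), pos 2: r→w (+5), pos 3: i→p (+7) — repeating every 2. It's a Vigenère-style cipher with numeric key [5,7]: position i shifts by key[i mod 2].
Reversing it on qhdlw: q−5=l, h−7=a, d−5=y, l−7=e, w−5=r.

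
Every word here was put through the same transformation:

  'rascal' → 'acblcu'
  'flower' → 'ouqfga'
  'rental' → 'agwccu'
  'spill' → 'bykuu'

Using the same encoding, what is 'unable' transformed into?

wwckug

The rule splits by letter class: vowels +2, consonants +9.
On unable: u(vowel)+2=w, n(cons)+9=w, a(vowel)+2=c, b(cons)+9=k, l(cons)+9=u, e(vowel)+2=g.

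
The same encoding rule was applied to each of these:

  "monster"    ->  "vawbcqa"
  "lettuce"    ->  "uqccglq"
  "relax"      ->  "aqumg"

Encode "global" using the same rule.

puakmu

The shift depends on letter class: consonant m→v is +9, but vowel o→a is +12. Two shifts are in play — +12 for a/e/i/o/u, +9 for every other letter.
On global: g(cons)+9=p, l(cons)+9=u, o(vowel)+12=a, b(cons)+9=k, a(vowel)+12=m, l(cons)+9=u.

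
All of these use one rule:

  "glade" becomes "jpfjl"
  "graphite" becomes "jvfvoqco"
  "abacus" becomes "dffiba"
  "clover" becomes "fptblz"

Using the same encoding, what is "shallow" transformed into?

vlfrswf

Letter i (0-indexed) is shifted by i+3, so successive shifts are 3, 4, 5, ….
For shallow: s+3=v, h+4=l, a+5=f, l+6=r, l+7=s, o+8=w, w+9=f.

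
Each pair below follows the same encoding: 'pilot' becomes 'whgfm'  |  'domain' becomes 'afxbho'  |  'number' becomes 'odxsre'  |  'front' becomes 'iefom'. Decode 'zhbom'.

p(15)→w(22) and i(8)→h(7) fit y≡17x+1 (mod 26); the inverse of 17 mod 26 is 23. Treating letters as 0–25, the rule is x ↦ 17x + 1 (mod 26).
Reversing it on zhbom: z(25)→23·(25−1)≡6=g; h(7)→23·(7−1)≡8=i; b(1)→23·(1−1)≡0=a; o(14)→23·(14−1)≡13=n; m(12)→23·(12−1)≡19=t (all mod 26).

giant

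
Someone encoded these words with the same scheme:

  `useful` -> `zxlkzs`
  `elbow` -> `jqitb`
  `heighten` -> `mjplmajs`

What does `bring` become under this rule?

It's a Vigenère-style cipher with numeric key [5,5,7]: position i shifts by key[i mod 3].
Applying it to bring: b+5=g, r+5=w, i+7=p, n+5=s, g+5=l.

gwpsl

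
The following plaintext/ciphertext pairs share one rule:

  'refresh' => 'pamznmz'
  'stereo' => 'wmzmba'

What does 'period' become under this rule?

lwqzmx

The output letters match the input read backwards, each shifted +8: refresh reversed is hserfer. The word is reversed, then every letter is shifted forward by 8.
For period: reverse → doirep; then shift: d+8=l, o+8=w, i+8=q, r+8=z, e+8=m, p+8=x.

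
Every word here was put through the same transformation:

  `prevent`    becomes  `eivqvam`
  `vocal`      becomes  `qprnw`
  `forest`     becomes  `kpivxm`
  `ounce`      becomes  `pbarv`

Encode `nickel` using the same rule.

adrhvw

p(15)→e(4) and r(17)→i(8) fit y≡15x+13 (mod 26); the inverse of 15 mod 26 is 7. This is an affine cipher: with a=0,…,z=25, each position x becomes (15x+13) mod 26.
Applying it to nickel: n(13)→15·13+13≡0=a; i(8)→15·8+13≡3=d; c(2)→15·2+13≡17=r; k(10)→15·10+13≡7=h; e(4)→15·4+13≡21=v; l(11)→15·11+13≡22=w (all mod 26).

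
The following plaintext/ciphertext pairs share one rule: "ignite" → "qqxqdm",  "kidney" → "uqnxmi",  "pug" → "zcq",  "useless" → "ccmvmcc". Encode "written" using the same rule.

The shift depends on letter class: consonant g→q is +10, but vowel i→q is +8. The rule splits by letter class: vowels +8, consonants +10.
On written: w(cons)+10=g, r(cons)+10=b, i(vowel)+8=q, t(cons)+10=d, t(cons)+10=d, e(vowel)+8=m, n(cons)+10=x.

gbqddmx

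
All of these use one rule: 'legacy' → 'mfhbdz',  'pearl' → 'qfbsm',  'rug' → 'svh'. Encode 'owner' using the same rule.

pxofs

It's a constant shift of +1 (ROT1).
On owner: o+1=p, w+1=x, n+1=o, e+1=f, r+1=s.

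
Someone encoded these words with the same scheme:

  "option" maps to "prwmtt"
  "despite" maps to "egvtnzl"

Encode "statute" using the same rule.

tvdxzzl

Each letter shifts forward by (position + 1), i.e. 1, 2, 3, … — the shift grows by one for each successive letter.
For statute: s+1=t, t+2=v, a+3=d, t+4=x, u+5=z, t+6=z, e+7=l.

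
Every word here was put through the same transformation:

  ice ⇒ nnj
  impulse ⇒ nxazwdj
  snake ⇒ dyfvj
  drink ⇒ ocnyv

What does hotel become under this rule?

The shift depends on letter class: consonant c→n is +11, but vowel i→n is +5. The rule splits by letter class: vowels +5, consonants +11.
Applying it to hotel: h(cons)+11=s, o(vowel)+5=t, t(cons)+11=e, e(vowel)+5=j, l(cons)+11=w.

stejw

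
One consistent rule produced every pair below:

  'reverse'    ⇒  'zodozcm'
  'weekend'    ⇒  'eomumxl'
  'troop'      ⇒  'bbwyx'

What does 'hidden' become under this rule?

Shifts by position in reverse: pos 0: r→z (+8), pos 1: e→o (+10), pos 2: v→d (+8), pos 3: e→o (+10) — repeating every 2. The shifts repeat in a cycle of length 2: positions 0,1,… shift by +8, +10, then the pattern repeats.
On hidden: h+8=p, i+10=s, d+8=l, d+10=n, e+8=m, n+10=x.

pslnmx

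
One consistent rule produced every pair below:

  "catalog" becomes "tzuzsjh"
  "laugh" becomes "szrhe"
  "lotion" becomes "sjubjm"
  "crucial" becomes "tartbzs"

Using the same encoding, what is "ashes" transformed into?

Each letter's alphabet position (a=0..z=25) is mapped through 23·x+25 mod 26 — an affine cipher.
For ashes: a(0)→23·0+25≡25=z; s(18)→23·18+25≡23=x; h(7)→23·7+25≡4=e; e(4)→23·4+25≡13=n; s(18)→23·18+25≡23=x (all mod 26).

zxenx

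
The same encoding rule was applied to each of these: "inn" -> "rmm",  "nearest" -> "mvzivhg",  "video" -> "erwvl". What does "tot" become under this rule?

Each pair mirrors across the alphabet (i↔r, n↔m, n↔m): positions sum to 25. Letters are reflected about the middle of the alphabet (position → 25−position): Atbash.
On tot: t↔g, o↔l, t↔g.

glg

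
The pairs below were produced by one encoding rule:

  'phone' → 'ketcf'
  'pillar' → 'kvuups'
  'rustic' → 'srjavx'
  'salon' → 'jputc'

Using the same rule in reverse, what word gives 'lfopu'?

medal

p(15)→k(10) and h(7)→e(4) fit y≡17x+15 (mod 26); the inverse of 17 mod 26 is 23. Each letter's alphabet position (a=0..z=25) is mapped through 17·x+15 mod 26 — an affine cipher.
Decoding lfopu: l(11)→23·(11−15)≡12=m; f(5)→23·(5−15)≡4=e; o(14)→23·(14−15)≡3=d; p(15)→23·(15−15)≡0=a; u(20)→23·(20−15)≡11=l (all mod 26).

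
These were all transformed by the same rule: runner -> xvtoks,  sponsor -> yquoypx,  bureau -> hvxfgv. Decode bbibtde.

vacancy

Shifts by position in runner: pos 0: r→x (+6), pos 1: u→v (+1), pos 2: n→t (+6), pos 3: n→o (+1) — repeating every 2. It's a Vigenère-style cipher with numeric key [6,1]: position i shifts by key[i mod 2].
Decoding bbibtde: b−6=v, b−1=a, i−6=c, b−1=a, t−6=n, d−1=c, e−6=y.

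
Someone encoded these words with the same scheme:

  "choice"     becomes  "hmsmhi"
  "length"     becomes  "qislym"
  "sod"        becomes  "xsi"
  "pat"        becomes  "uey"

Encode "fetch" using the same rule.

kiyhm

The shift depends on letter class: consonant c→h is +5, but vowel o→s is +4. The rule splits by letter class: vowels +4, consonants +5.
For fetch: f(cons)+5=k, e(vowel)+4=i, t(cons)+5=y, c(cons)+5=h, h(cons)+5=m.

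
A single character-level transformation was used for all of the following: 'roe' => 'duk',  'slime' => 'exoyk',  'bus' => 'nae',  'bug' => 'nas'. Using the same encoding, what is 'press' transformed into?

bdkee

The shift depends on letter class: consonant r→d is +12, but vowel o→u is +6. Two shifts are in play — +6 for a/e/i/o/u, +12 for every other letter.
Applying it to press: p(cons)+12=b, r(cons)+12=d, e(vowel)+6=k, s(cons)+12=e, s(cons)+12=e.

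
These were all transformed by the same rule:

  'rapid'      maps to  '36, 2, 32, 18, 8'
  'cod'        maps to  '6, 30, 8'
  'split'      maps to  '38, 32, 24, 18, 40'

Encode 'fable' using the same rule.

12, 2, 4, 24, 10

r(#18)→36 and a(#1)→2: differences scale by 2, so n = 2·pos + 0. Each letter becomes 2×(its alphabet position, a=1..z=26).
For fable: f=6→12, a=1→2, b=2→4, l=12→24, e=5→10.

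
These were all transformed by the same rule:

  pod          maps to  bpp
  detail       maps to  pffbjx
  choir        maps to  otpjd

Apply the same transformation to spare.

The shift depends on letter class: consonant p→b is +12, but vowel o→p is +1. Vowels shift forward by 1 and consonants shift forward by 12.
Applying it to spare: s(cons)+12=e, p(cons)+12=b, a(vowel)+1=b, r(cons)+12=d, e(vowel)+1=f.

ebbdf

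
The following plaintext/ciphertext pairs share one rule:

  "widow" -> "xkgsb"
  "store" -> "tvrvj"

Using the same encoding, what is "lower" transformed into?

mqziw

In widow: w→x is +1, i→k is +2, d→g is +3, o→s is +4 — the shift increases by 1 each position. Letter i (0-indexed) is shifted by i+1, so successive shifts are 1, 2, 3, ….
Applying it to lower: l+1=m, o+2=q, w+3=z, e+4=i, r+5=w.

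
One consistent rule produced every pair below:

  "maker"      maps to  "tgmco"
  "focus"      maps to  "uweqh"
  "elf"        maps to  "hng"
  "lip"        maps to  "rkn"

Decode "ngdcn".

label

The output letters match the input read backwards, each shifted +2: maker reversed is rekam. Two steps: reverse the string, then apply a Caesar shift of +2.
Undoing it on ngdcn: shift back: n−2=l, g−2=e, d−2=b, c−2=a, n−2=l → lebal; then reverse → label.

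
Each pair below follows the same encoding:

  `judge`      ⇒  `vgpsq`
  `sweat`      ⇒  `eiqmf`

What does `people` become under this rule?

Compare letters: j→v is +12, u→g is +12, d→p is +12 — a constant shift. Each letter is shifted forward by 12 in the alphabet (a Caesar shift of +12).
Applying it to people: p+12=b, e+12=q, o+12=a, p+12=b, l+12=x, e+12=q.

bqabxq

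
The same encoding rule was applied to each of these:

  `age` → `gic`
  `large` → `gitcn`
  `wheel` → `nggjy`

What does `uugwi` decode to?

The output letters match the input read backwards, each shifted +2: age reversed is ega. Read the word backwards and shift each letter +2.
Decoding uugwi: shift back: u−2=s, u−2=s, g−2=e, w−2=u, i−2=g → sseug; then reverse → guess.

guess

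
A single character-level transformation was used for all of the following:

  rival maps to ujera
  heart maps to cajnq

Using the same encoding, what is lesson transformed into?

wxbbnu

Two steps: reverse the string, then apply a Caesar shift of +9.
On lesson: reverse → nossel; then shift: n+9=w, o+9=x, s+9=b, s+9=b, e+9=n, l+9=u.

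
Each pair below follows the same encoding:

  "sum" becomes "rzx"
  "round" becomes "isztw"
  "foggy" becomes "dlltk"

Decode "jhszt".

ounce

The word is reversed, then every letter is shifted forward by 5.
Decoding jhszt: shift back: j−5=e, h−5=c, s−5=n, z−5=u, t−5=o → ecnuo; then reverse → ounce.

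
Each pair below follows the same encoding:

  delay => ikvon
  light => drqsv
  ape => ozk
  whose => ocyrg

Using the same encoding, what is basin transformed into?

The word is reversed, then every letter is shifted forward by 10.
Applying it to basin: reverse → nisab; then shift: n+10=x, i+10=s, s+10=c, a+10=k, b+10=l.

xsckl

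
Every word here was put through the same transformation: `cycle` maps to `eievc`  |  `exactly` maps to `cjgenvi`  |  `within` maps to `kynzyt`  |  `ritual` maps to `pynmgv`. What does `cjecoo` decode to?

excess

c(2)→e(4) and y(24)→i(8) fit y≡25x+6 (mod 26); the inverse of 25 mod 26 is 25. Treating letters as 0–25, the rule is x ↦ 25x + 6 (mod 26).
Undoing it on cjecoo: c(2)→25·(2−6)≡4=e; j(9)→25·(9−6)≡23=x; e(4)→25·(4−6)≡2=c; c(2)→25·(2−6)≡4=e; o(14)→25·(14−6)≡18=s; o(14)→25·(14−6)≡18=s (all mod 26).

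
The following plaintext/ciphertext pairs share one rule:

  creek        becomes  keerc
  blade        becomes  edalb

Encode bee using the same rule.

It's just the letters in reverse order.
On bee: reverse → eeb.

eeb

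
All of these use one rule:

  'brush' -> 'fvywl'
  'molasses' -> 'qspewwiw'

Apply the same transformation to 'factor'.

jegxsv

Compare letters: b→f is +4, r→v is +4, u→y is +4 — a constant shift. Every letter moves 4 places later in the alphabet, wrapping around z→a.
On factor: f+4=j, a+4=e, c+4=g, t+4=x, o+4=s, r+4=v.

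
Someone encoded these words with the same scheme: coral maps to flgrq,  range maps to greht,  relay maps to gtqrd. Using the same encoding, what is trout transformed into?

uglbu

c(2)→f(5) and o(14)→l(11) fit y≡7x+17 (mod 26); the inverse of 7 mod 26 is 15. This is an affine cipher: with a=0,…,z=25, each position x becomes (7x+17) mod 26.
On trout: t(19)→7·19+17≡20=u; r(17)→7·17+17≡6=g; o(14)→7·14+17≡11=l; u(20)→7·20+17≡1=b; t(19)→7·19+17≡20=u (all mod 26).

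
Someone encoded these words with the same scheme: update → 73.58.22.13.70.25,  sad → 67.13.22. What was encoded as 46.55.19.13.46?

local

u(#21)→73 and p(#16)→58: differences scale by 3, so n = 3·pos + 10. Each letter becomes 3×(its alphabet position, a=1..z=26) + 10.
Undoing it on 46.55.19.13.46: 46→(46−10)÷3=12=l, 55→(55−10)÷3=15=o, 19→(19−10)÷3=3=c, 13→(13−10)÷3=1=a, 46→(46−10)÷3=12=l.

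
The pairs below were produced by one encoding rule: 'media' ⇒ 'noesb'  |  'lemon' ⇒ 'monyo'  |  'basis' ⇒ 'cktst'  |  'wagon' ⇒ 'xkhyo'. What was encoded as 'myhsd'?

A repeating key of period 2 is used — shifts +1, +10 over and over.
Undoing it on myhsd: m−1=l, y−10=o, h−1=g, s−10=i, d−1=c.

logic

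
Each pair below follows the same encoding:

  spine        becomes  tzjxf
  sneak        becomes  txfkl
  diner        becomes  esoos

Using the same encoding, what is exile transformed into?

Shifts by position in spine: pos 0: s→t (+1), pos 1: p→z (+10), pos 2: i→j (+1), pos 3: n→x (+10) — repeating every 2. It's a Vigenère-style cipher with numeric key [1,10]: position i shifts by key[i mod 2].
On exile: e+1=f, x+10=h, i+1=j, l+10=v, e+1=f.

fhjvf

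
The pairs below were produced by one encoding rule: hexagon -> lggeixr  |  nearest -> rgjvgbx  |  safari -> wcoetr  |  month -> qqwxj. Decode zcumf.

A repeating key of period 3 is used — shifts +4, +2, +9 over and over.
Decoding zcumf: z−4=v, c−2=a, u−9=l, m−4=i, f−2=d.

valid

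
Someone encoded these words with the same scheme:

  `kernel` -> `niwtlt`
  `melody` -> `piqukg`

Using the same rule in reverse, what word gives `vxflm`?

In kernel: k→n is +3, e→i is +4, r→w is +5, n→t is +6 — the shift increases by 1 each position. The shift increases by 1 at each position, starting from +3: 3, 4, 5, ….
Reversing it on vxflm: v−3=s, x−4=t, f−5=a, l−6=f, m−7=f.

staff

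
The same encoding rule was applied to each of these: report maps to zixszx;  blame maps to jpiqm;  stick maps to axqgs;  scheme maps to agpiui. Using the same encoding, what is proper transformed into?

xvwtmv

Shifts by position in report: pos 0: r→z (+8), pos 1: e→i (+4), pos 2: p→x (+8), pos 3: o→s (+4) — repeating every 2. The shifts repeat in a cycle of length 2: positions 0,1,… shift by +8, +4, then the pattern repeats.
For proper: p+8=x, r+4=v, o+8=w, p+4=t, e+8=m, r+4=v.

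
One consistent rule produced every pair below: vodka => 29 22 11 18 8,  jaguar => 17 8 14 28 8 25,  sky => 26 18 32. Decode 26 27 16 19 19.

Letters become their 1-based position plus 7 (so a→8, b→9, …).
Undoing it on 26 27 16 19 19: 26→(26−7)÷1=19=s, 27→(27−7)÷1=20=t, 16→(16−7)÷1=9=i, 19→(19−7)÷1=12=l, 19→(19−7)÷1=12=l.

still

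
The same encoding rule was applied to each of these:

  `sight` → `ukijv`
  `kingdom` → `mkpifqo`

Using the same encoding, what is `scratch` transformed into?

uetcvej

Compare letters: s→u is +2, i→k is +2, g→i is +2 — a constant shift. Every letter moves 2 places later in the alphabet, wrapping around z→a.
Applying it to scratch: s+2=u, c+2=e, r+2=t, a+2=c, t+2=v, c+2=e, h+2=j.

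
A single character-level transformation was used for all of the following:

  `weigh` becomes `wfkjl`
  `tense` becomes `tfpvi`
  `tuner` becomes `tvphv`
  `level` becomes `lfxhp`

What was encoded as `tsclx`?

In weigh: w→w is +0, e→f is +1, i→k is +2, g→j is +3 — the shift increases by 1 each position. Each letter shifts forward by its position index (0, 1, 2, …) — the shift grows by one for each successive letter.
Decoding tsclx: t−0=t, s−1=r, c−2=a, l−3=i, x−4=t.

trait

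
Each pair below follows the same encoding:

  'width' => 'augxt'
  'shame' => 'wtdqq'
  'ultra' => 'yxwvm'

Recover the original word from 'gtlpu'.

Shifts by position in width: pos 0: w→a (+4), pos 1: i→u (+12), pos 2: d→g (+3), pos 3: t→x (+4), pos 4: h→t (+12) — repeating every 3. A repeating key of period 3 is used — shifts +4, +12, +3 over and over.
Undoing it on gtlpu: g−4=c, t−12=h, l−3=i, p−4=l, u−12=i.

chili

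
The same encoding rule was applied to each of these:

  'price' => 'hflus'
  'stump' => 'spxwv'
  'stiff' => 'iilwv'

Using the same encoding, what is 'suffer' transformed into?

Two steps: reverse the string, then apply a Caesar shift of +3.
On suffer: reverse → reffus; then shift: r+3=u, e+3=h, f+3=i, f+3=i, u+3=x, s+3=v.

uhiixv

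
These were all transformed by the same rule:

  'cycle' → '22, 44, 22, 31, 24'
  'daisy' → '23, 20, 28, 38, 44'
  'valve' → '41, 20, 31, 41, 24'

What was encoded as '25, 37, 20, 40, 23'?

fraud

c is letter #3 and maps to 22: an offset of 19. The number is (letter's place in the alphabet, a=1) + 19.
Decoding 25, 37, 20, 40, 23: 25→(25−19)÷1=6=f, 37→(37−19)÷1=18=r, 20→(20−19)÷1=1=a, 40→(40−19)÷1=21=u, 23→(23−19)÷1=4=d.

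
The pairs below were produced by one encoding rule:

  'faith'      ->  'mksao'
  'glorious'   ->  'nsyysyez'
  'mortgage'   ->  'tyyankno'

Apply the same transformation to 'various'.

Two shifts are in play — +10 for a/e/i/o/u, +7 for every other letter.
On various: v(cons)+7=c, a(vowel)+10=k, r(cons)+7=y, i(vowel)+10=s, o(vowel)+10=y, u(vowel)+10=e, s(cons)+7=z.

ckysyez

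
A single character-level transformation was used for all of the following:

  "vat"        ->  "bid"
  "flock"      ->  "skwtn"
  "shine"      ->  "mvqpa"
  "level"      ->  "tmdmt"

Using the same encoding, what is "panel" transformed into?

The word is reversed, then every letter is shifted forward by 8.
For panel: reverse → lenap; then shift: l+8=t, e+8=m, n+8=v, a+8=i, p+8=x.

tmvix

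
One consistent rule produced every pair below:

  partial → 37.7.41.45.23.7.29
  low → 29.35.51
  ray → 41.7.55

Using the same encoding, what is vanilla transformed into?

49.7.33.23.29.29.7

p(#16)→37 and a(#1)→7: differences scale by 2, so n = 2·pos + 5. The formula is n = 2×(alphabet index, a=1) + 5.
For vanilla: v=22→49, a=1→7, n=14→33, i=9→23, l=12→29, l=12→29, a=1→7.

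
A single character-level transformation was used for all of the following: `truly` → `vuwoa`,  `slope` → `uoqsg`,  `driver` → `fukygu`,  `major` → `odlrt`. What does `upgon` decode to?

Shifts by position in truly: pos 0: t→v (+2), pos 1: r→u (+3), pos 2: u→w (+2), pos 3: l→o (+3) — repeating every 2. A repeating key of period 2 is used — shifts +2, +3 over and over.
Reversing it on upgon: u−2=s, p−3=m, g−2=e, o−3=l, n−2=l.

smell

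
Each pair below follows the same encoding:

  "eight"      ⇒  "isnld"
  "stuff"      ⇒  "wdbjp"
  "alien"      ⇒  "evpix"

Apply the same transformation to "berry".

Shifts by position in eight: pos 0: e→i (+4), pos 1: i→s (+10), pos 2: g→n (+7), pos 3: h→l (+4), pos 4: t→d (+10) — repeating every 3. A repeating key of period 3 is used — shifts +4, +10, +7 over and over.
Applying it to berry: b+4=f, e+10=o, r+7=y, r+4=v, y+10=i.

foyvi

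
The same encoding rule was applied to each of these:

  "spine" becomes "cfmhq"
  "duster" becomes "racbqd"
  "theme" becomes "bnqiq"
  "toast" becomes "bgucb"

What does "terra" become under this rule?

This is an affine cipher: with a=0,…,z=25, each position x becomes (25x+20) mod 26.
Applying it to terra: t(19)→25·19+20≡1=b; e(4)→25·4+20≡16=q; r(17)→25·17+20≡3=d; r(17)→25·17+20≡3=d; a(0)→25·0+20≡20=u (all mod 26).

bqddu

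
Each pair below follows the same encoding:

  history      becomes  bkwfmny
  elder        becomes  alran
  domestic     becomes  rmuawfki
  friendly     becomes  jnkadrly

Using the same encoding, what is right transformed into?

nksbf

Each letter's alphabet position (a=0..z=25) is mapped through 9·x+16 mod 26 — an affine cipher.
Applying it to right: r(17)→9·17+16≡13=n; i(8)→9·8+16≡10=k; g(6)→9·6+16≡18=s; h(7)→9·7+16≡1=b; t(19)→9·19+16≡5=f (all mod 26).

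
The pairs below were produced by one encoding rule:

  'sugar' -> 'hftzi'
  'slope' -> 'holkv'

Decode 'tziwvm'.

Each pair mirrors across the alphabet (s↔h, u↔f, g↔t): positions sum to 25. This is the alphabet-reversal cipher (Atbash): a becomes z, b becomes y, etc.
Decoding tziwvm: t↔g, z↔a, i↔r, w↔d, v↔e, m↔n.

garden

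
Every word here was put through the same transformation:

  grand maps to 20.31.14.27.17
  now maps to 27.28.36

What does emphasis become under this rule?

18.26.29.21.14.32.22.32

Letters become their 1-based position plus 13 (so a→14, b→15, …).
On emphasis: e=5→18, m=13→26, p=16→29, h=8→21, a=1→14, s=19→32, i=9→22, s=19→32.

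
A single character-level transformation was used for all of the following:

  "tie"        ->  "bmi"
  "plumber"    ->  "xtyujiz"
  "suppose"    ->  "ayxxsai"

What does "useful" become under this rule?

yainyt

The shift depends on letter class: consonant t→b is +8, but vowel i→m is +4. Two shifts are in play — +4 for a/e/i/o/u, +8 for every other letter.
On useful: u(vowel)+4=y, s(cons)+8=a, e(vowel)+4=i, f(cons)+8=n, u(vowel)+4=y, l(cons)+8=t.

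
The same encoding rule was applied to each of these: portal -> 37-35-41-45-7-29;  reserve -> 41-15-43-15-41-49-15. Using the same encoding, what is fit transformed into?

p(#16)→37 and o(#15)→35: differences scale by 2, so n = 2·pos + 5. Each letter becomes 2×(its alphabet position, a=1..z=26) + 5.
For fit: f=6→17, i=9→23, t=20→45.

17-23-45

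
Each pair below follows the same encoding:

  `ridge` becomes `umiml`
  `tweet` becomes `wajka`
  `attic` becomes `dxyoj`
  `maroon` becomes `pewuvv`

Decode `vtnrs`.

In ridge: r→u is +3, i→m is +4, d→i is +5, g→m is +6 — the shift increases by 1 each position. The shift increases by 1 at each position, starting from +3: 3, 4, 5, ….
Decoding vtnrs: v−3=s, t−4=p, n−5=i, r−6=l, s−7=l.

spill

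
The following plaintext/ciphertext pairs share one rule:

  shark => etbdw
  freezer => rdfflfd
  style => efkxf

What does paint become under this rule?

The rule splits by letter class: vowels +1, consonants +12.
Applying it to paint: p(cons)+12=b, a(vowel)+1=b, i(vowel)+1=j, n(cons)+12=z, t(cons)+12=f.

bbjzf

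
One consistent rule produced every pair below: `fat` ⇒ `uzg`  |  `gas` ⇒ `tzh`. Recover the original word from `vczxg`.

Each pair mirrors across the alphabet (f↔u, a↔z, t↔g): positions sum to 25. Letters are reflected about the middle of the alphabet (position → 25−position): Atbash.
Decoding vczxg: v↔e, c↔x, z↔a, x↔c, g↔t.

exact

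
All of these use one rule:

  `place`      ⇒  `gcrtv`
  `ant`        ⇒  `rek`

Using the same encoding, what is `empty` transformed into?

vdgkp

Compare letters: p→g is +17, l→c is +17, a→r is +17 — a constant shift. It's a constant shift of +17 (ROT17).
For empty: e+17=v, m+17=d, p+17=g, t+17=k, y+17=p.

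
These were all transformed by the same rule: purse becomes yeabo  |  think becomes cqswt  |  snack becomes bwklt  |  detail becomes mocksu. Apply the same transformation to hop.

qyy

Vowels shift forward by 10 and consonants shift forward by 9.
Applying it to hop: h(cons)+9=q, o(vowel)+10=y, p(cons)+9=y.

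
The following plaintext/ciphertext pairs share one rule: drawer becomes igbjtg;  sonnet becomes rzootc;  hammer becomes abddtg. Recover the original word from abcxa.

hatch

Treating letters as 0–25, the rule is x ↦ 11x + 1 (mod 26).
Undoing it on abcxa: a(0)→19·(0−1)≡7=h; b(1)→19·(1−1)≡0=a; c(2)→19·(2−1)≡19=t; x(23)→19·(23−1)≡2=c; a(0)→19·(0−1)≡7=h (all mod 26).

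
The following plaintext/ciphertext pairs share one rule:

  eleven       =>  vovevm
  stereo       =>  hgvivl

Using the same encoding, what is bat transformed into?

Each pair mirrors across the alphabet (e↔v, l↔o, e↔v): positions sum to 25. This is the alphabet-reversal cipher (Atbash): a becomes z, b becomes y, etc.
For bat: b↔y, a↔z, t↔g.

yzg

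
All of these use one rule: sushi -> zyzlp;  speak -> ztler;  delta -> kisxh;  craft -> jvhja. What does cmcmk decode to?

vivid

A repeating key of period 2 is used — shifts +7, +4 over and over.
Undoing it on cmcmk: c−7=v, m−4=i, c−7=v, m−4=i, k−7=d.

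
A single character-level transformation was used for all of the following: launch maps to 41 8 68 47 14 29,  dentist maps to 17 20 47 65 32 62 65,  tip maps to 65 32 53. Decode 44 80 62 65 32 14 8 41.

l(#12)→41 and a(#1)→8: differences scale by 3, so n = 3·pos + 5. Each letter becomes 3×(its alphabet position, a=1..z=26) + 5.
Undoing it on 44 80 62 65 32 14 8 41: 44→(44−5)÷3=13=m, 80→(80−5)÷3=25=y, 62→(62−5)÷3=19=s, 65→(65−5)÷3=20=t, 32→(32−5)÷3=9=i, 14→(14−5)÷3=3=c, 8→(8−5)÷3=1=a, 41→(41−5)÷3=12=l.

mystical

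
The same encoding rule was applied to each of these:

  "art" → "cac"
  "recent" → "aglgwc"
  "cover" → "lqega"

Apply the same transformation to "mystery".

vhbcgah

The shift depends on letter class: consonant r→a is +9, but vowel a→c is +2. Two shifts are in play — +2 for a/e/i/o/u, +9 for every other letter.
For mystery: m(cons)+9=v, y(cons)+9=h, s(cons)+9=b, t(cons)+9=c, e(vowel)+2=g, r(cons)+9=a, y(cons)+9=h.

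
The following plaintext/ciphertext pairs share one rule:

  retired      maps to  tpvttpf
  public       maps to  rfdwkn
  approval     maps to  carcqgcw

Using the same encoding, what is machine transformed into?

Shifts by position in retired: pos 0: r→t (+2), pos 1: e→p (+11), pos 2: t→v (+2), pos 3: i→t (+11) — repeating every 2. A repeating key of period 2 is used — shifts +2, +11 over and over.
Applying it to machine: m+2=o, a+11=l, c+2=e, h+11=s, i+2=k, n+11=y, e+2=g.

oleskyg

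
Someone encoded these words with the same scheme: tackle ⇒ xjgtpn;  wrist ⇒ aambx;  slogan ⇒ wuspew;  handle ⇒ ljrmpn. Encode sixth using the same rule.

wrbcl

Shifts by position in tackle: pos 0: t→x (+4), pos 1: a→j (+9), pos 2: c→g (+4), pos 3: k→t (+9) — repeating every 2. It's a Vigenère-style cipher with numeric key [4,9]: position i shifts by key[i mod 2].
Applying it to sixth: s+4=w, i+9=r, x+4=b, t+9=c, h+4=l.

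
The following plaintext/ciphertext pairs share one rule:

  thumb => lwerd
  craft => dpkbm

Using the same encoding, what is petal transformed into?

The output letters match the input read backwards, each shifted +10: thumb reversed is bmuht. The word is reversed, then every letter is shifted forward by 10.
Applying it to petal: reverse → latep; then shift: l+10=v, a+10=k, t+10=d, e+10=o, p+10=z.

vkdoz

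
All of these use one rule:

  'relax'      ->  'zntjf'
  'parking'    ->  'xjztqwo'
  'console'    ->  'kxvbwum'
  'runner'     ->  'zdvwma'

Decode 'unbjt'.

Shifts by position in relax: pos 0: r→z (+8), pos 1: e→n (+9), pos 2: l→t (+8), pos 3: a→j (+9) — repeating every 2. The shifts repeat in a cycle of length 2: positions 0,1,… shift by +8, +9, then the pattern repeats.
Reversing it on unbjt: u−8=m, n−9=e, b−8=t, j−9=a, t−8=l.

metal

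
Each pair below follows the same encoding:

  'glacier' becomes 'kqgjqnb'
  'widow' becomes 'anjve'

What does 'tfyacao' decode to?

pasture

In glacier: g→k is +4, l→q is +5, a→g is +6, c→j is +7 — the shift increases by 1 each position. Letter i (0-indexed) is shifted by i+4, so successive shifts are 4, 5, 6, ….
Decoding tfyacao: t−4=p, f−5=a, y−6=s, a−7=t, c−8=u, a−9=r, o−10=e.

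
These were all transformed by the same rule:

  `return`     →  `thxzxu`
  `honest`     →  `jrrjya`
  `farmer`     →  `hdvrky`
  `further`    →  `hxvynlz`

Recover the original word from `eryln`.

In return: r→t is +2, e→h is +3, t→x is +4, u→z is +5 — the shift increases by 1 each position. Each letter shifts forward by (position + 2), i.e. 2, 3, 4, … — the shift grows by one for each successive letter.
Reversing it on eryln: e−2=c, r−3=o, y−4=u, l−5=g, n−6=h.

cough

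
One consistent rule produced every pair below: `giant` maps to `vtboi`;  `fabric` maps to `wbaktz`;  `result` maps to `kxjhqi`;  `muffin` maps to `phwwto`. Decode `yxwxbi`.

defeat

g(6)→v(21) and i(8)→t(19) fit y≡25x+1 (mod 26); the inverse of 25 mod 26 is 25. Treating letters as 0–25, the rule is x ↦ 25x + 1 (mod 26).
Reversing it on yxwxbi: y(24)→25·(24−1)≡3=d; x(23)→25·(23−1)≡4=e; w(22)→25·(22−1)≡5=f; x(23)→25·(23−1)≡4=e; b(1)→25·(1−1)≡0=a; i(8)→25·(8−1)≡19=t (all mod 26).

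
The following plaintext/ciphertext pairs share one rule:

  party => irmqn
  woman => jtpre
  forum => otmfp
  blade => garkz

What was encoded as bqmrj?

p(15)→i(8) and a(0)→r(17) fit y≡15x+17 (mod 26); the inverse of 15 mod 26 is 7. Each letter's alphabet position (a=0..z=25) is mapped through 15·x+17 mod 26 — an affine cipher.
Undoing it on bqmrj: b(1)→7·(1−17)≡18=s; q(16)→7·(16−17)≡19=t; m(12)→7·(12−17)≡17=r; r(17)→7·(17−17)≡0=a; j(9)→7·(9−17)≡22=w (all mod 26).

straw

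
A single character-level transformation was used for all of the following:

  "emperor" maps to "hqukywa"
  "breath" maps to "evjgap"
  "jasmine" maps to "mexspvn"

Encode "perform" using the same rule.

In emperor: e→h is +3, m→q is +4, p→u is +5, e→k is +6 — the shift increases by 1 each position. Each letter shifts forward by (position + 3), i.e. 3, 4, 5, … — the shift grows by one for each successive letter.
For perform: p+3=s, e+4=i, r+5=w, f+6=l, o+7=v, r+8=z, m+9=v.

siwlvzv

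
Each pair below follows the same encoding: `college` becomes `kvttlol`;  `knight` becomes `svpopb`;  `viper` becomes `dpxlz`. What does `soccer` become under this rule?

avkklz

The rule splits by letter class: vowels +7, consonants +8.
Applying it to soccer: s(cons)+8=a, o(vowel)+7=v, c(cons)+8=k, c(cons)+8=k, e(vowel)+7=l, r(cons)+8=z.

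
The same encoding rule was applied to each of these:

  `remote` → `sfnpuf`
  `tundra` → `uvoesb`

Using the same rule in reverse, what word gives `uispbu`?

Compare letters: r→s is +1, e→f is +1, m→n is +1 — a constant shift. Every letter moves 1 place later in the alphabet, wrapping around z→a.
Undoing it on uispbu: u−1=t, i−1=h, s−1=r, p−1=o, b−1=a, u−1=t.

throat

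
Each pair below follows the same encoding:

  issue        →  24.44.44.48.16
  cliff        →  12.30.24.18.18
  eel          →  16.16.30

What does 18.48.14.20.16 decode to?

i(#9)→24 and s(#19)→44: differences scale by 2, so n = 2·pos + 6. The formula is n = 2×(alphabet index, a=1) + 6.
Reversing it on 18.48.14.20.16: 18→(18−6)÷2=6=f, 48→(48−6)÷2=21=u, 14→(14−6)÷2=4=d, 20→(20−6)÷2=7=g, 16→(16−6)÷2=5=e.

fudge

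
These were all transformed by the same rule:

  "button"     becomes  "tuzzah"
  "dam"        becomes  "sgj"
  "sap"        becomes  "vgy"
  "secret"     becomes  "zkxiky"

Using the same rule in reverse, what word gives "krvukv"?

people

Read the word backwards and shift each letter +6.
Decoding krvukv: shift back: k−6=e, r−6=l, v−6=p, u−6=o, k−6=e, v−6=p → elpoep; then reverse → people.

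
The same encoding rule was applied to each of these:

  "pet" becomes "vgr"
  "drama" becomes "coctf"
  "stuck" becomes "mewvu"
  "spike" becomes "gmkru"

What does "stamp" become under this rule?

The output letters match the input read backwards, each shifted +2: pet reversed is tep. Read the word backwards and shift each letter +2.
On stamp: reverse → pmats; then shift: p+2=r, m+2=o, a+2=c, t+2=v, s+2=u.

rocvu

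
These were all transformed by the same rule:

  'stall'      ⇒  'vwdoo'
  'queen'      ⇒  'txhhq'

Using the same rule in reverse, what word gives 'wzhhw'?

tweet

Compare letters: s→v is +3, t→w is +3, a→d is +3 — a constant shift. It's a constant shift of +3 (ROT3).
Reversing it on wzhhw: w−3=t, z−3=w, h−3=e, h−3=e, w−3=t.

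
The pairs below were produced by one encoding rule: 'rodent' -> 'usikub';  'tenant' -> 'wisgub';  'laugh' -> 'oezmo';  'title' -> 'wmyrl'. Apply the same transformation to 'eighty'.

In rodent: r→u is +3, o→s is +4, d→i is +5, e→k is +6 — the shift increases by 1 each position. Each letter shifts forward by (position + 3), i.e. 3, 4, 5, … — the shift grows by one for each successive letter.
On eighty: e+3=h, i+4=m, g+5=l, h+6=n, t+7=a, y+8=g.

hmlnag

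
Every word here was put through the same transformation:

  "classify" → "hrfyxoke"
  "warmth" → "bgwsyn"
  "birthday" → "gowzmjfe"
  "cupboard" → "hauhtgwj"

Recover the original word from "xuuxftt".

soprano

Shifts by position in classify: pos 0: c→h (+5), pos 1: l→r (+6), pos 2: a→f (+5), pos 3: s→y (+6) — repeating every 2. A repeating key of period 2 is used — shifts +5, +6 over and over.
Reversing it on xuuxftt: x−5=s, u−6=o, u−5=p, x−6=r, f−5=a, t−6=n, t−5=o.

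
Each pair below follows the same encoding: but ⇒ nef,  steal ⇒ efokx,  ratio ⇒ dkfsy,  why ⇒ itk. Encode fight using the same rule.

Vowels shift forward by 10 and consonants shift forward by 12.
Applying it to fight: f(cons)+12=r, i(vowel)+10=s, g(cons)+12=s, h(cons)+12=t, t(cons)+12=f.

rsstf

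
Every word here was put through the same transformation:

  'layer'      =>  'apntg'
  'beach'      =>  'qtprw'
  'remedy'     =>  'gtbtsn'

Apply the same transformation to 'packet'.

eprzti

Compare letters: l→a is +15, a→p is +15, y→n is +15 — a constant shift. This is a Caesar cipher with shift 15.
Applying it to packet: p+15=e, a+15=p, c+15=r, k+15=z, e+15=t, t+15=i.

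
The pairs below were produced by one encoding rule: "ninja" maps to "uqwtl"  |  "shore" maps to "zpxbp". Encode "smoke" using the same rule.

zuxup

The shift increases by 1 at each position, starting from +7: 7, 8, 9, ….
For smoke: s+7=z, m+8=u, o+9=x, k+10=u, e+11=p.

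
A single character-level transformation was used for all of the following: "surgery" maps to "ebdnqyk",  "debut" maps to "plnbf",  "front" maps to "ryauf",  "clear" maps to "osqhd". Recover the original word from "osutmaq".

climate

Shifts by position in surgery: pos 0: s→e (+12), pos 1: u→b (+7), pos 2: r→d (+12), pos 3: g→n (+7) — repeating every 2. It's a Vigenère-style cipher with numeric key [12,7]: position i shifts by key[i mod 2].
Reversing it on osutmaq: o−12=c, s−7=l, u−12=i, t−7=m, m−12=a, a−7=t, q−12=e.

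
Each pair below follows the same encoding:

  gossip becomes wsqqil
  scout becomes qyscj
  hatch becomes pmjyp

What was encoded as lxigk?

prime

This is an affine cipher: with a=0,…,z=25, each position x becomes (19x+12) mod 26.
Decoding lxigk: l(11)→11·(11−12)≡15=p; x(23)→11·(23−12)≡17=r; i(8)→11·(8−12)≡8=i; g(6)→11·(6−12)≡12=m; k(10)→11·(10−12)≡4=e (all mod 26).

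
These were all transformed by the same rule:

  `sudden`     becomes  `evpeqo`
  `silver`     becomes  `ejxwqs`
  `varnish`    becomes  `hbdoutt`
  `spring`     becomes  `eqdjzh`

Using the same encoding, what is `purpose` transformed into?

Shifts by position in sudden: pos 0: s→e (+12), pos 1: u→v (+1), pos 2: d→p (+12), pos 3: d→e (+1) — repeating every 2. It's a Vigenère-style cipher with numeric key [12,1]: position i shifts by key[i mod 2].
Applying it to purpose: p+12=b, u+1=v, r+12=d, p+1=q, o+12=a, s+1=t, e+12=q.

bvdqatq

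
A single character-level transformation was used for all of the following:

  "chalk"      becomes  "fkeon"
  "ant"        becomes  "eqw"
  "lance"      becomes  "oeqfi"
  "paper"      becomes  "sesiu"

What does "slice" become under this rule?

vomfi

The shift depends on letter class: consonant c→f is +3, but vowel a→e is +4. Vowels shift forward by 4 and consonants shift forward by 3.
Applying it to slice: s(cons)+3=v, l(cons)+3=o, i(vowel)+4=m, c(cons)+3=f, e(vowel)+4=i.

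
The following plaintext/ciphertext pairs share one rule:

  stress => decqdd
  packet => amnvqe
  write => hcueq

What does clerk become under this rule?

nwqcv

Vowels shift forward by 12 and consonants shift forward by 11.
On clerk: c(cons)+11=n, l(cons)+11=w, e(vowel)+12=q, r(cons)+11=c, k(cons)+11=v.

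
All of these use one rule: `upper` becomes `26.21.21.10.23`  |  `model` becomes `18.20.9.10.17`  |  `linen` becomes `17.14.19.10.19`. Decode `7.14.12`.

big

u is letter #21 and maps to 26: an offset of 5. Each letter is replaced by its alphabet position (a=1..z=26) + 5.
Decoding 7.14.12: 7→(7−5)÷1=2=b, 14→(14−5)÷1=9=i, 12→(12−5)÷1=7=g.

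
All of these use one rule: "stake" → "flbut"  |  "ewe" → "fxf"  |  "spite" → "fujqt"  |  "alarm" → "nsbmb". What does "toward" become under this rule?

esbxpu

The output letters match the input read backwards, each shifted +1: stake reversed is ekats. The word is reversed, then every letter is shifted forward by 1.
On toward: reverse → drawot; then shift: d+1=e, r+1=s, a+1=b, w+1=x, o+1=p, t+1=u.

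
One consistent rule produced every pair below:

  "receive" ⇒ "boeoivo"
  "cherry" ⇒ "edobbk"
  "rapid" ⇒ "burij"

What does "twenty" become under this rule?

laohlk

r(17)→b(1) and e(4)→o(14) fit y≡5x+20 (mod 26); the inverse of 5 mod 26 is 21. This is an affine cipher: with a=0,…,z=25, each position x becomes (5x+20) mod 26.
Applying it to twenty: t(19)→5·19+20≡11=l; w(22)→5·22+20≡0=a; e(4)→5·4+20≡14=o; n(13)→5·13+20≡7=h; t(19)→5·19+20≡11=l; y(24)→5·24+20≡10=k (all mod 26).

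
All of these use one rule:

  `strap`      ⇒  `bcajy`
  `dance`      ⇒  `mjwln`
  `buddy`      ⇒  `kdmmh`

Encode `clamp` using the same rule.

Compare letters: s→b is +9, t→c is +9, r→a is +9 — a constant shift. Each letter is shifted forward by 9 in the alphabet (a Caesar shift of +9).
On clamp: c+9=l, l+9=u, a+9=j, m+9=v, p+9=y.

lujvy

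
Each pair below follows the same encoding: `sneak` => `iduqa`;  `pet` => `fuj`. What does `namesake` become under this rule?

Compare letters: s→i is +16, n→d is +16, e→u is +16 — a constant shift. Every letter moves 16 places later in the alphabet, wrapping around z→a.
For namesake: n+16=d, a+16=q, m+16=c, e+16=u, s+16=i, a+16=q, k+16=a, e+16=u.

dqcuiqau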